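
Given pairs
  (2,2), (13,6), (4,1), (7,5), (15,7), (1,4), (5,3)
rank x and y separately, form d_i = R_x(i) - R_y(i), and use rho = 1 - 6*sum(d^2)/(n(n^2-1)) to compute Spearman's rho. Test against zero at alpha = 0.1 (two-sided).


Step 1: Rank x and y separately (midranks; no ties here).
rank(x): 2->2, 13->6, 4->3, 7->5, 15->7, 1->1, 5->4
rank(y): 2->2, 6->6, 1->1, 5->5, 7->7, 4->4, 3->3
Step 2: d_i = R_x(i) - R_y(i); compute d_i^2.
  (2-2)^2=0, (6-6)^2=0, (3-1)^2=4, (5-5)^2=0, (7-7)^2=0, (1-4)^2=9, (4-3)^2=1
sum(d^2) = 14.
Step 3: rho = 1 - 6*14 / (7*(7^2 - 1)) = 1 - 84/336 = 0.750000.
Step 4: Under H0, t = rho * sqrt((n-2)/(1-rho^2)) = 2.5355 ~ t(5).
Step 5: Two-sided p-value from the t-distribution with 5 df = 0.052181.
Step 6: alpha = 0.1. reject H0.

rho = 0.7500, p = 0.052181, reject H0 at alpha = 0.1.


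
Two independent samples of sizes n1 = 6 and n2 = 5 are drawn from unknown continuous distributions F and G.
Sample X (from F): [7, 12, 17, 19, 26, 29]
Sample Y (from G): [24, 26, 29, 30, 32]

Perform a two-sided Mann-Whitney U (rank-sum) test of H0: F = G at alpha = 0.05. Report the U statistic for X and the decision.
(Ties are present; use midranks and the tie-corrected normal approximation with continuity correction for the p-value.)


Step 1: Combine and sort all 11 observations; assign midranks.
sorted (value, group): (7,X), (12,X), (17,X), (19,X), (24,Y), (26,X), (26,Y), (29,X), (29,Y), (30,Y), (32,Y)
ranks: 7->1, 12->2, 17->3, 19->4, 24->5, 26->6.5, 26->6.5, 29->8.5, 29->8.5, 30->10, 32->11
Step 2: Rank sum for X: R1 = 1 + 2 + 3 + 4 + 6.5 + 8.5 = 25.
Step 3: U_X = R1 - n1(n1+1)/2 = 25 - 6*7/2 = 25 - 21 = 4.
       U_Y = n1*n2 - U_X = 30 - 4 = 26.
Step 4: Ties are present, so use the tie-corrected normal approximation (with continuity correction) for the p-value.
Step 5: p-value = 0.054129; compare to alpha = 0.05. fail to reject H0.

U_X = 4, p = 0.054129, fail to reject H0 at alpha = 0.05.


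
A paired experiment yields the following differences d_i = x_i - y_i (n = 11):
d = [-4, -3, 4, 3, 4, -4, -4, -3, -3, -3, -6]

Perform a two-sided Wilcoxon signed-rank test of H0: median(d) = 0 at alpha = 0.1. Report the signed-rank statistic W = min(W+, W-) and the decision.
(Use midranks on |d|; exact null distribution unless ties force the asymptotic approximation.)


Step 1: Drop any zero differences (none here) and take |d_i|.
|d| = [4, 3, 4, 3, 4, 4, 4, 3, 3, 3, 6]
Step 2: Midrank |d_i| (ties get averaged ranks).
ranks: |4|->8, |3|->3, |4|->8, |3|->3, |4|->8, |4|->8, |4|->8, |3|->3, |3|->3, |3|->3, |6|->11
Step 3: Attach original signs; sum ranks with positive sign and with negative sign.
W+ = 8 + 3 + 8 = 19
W- = 8 + 3 + 8 + 8 + 3 + 3 + 3 + 11 = 47
(Check: W+ + W- = 66 should equal n(n+1)/2 = 66.)
Step 4: Test statistic W = min(W+, W-) = 19.
Step 5: Ties in |d|, so use the tie-corrected normal approximation.
        E[W] = n(n+1)/4 = 11*12/4 = 33.
        Tie groups: |d|=3 (t=5), |d|=4 (t=5); sum(t^3 - t) = 240.
        Var[W] = n(n+1)(2n+1)/24 - sum(t^3-t)/48 = 3036/24 - 240/48 = 121.5.
        z = (W - E[W]) / sqrt(Var[W]) = (19 - 33) / 11.0227 = -1.2701.
        Two-sided p = 2*Phi(z) = 0.204047.
Step 6: alpha = 0.1. fail to reject H0.

W+ = 19, W- = 47, W = min = 19, p = 0.204047, fail to reject H0.


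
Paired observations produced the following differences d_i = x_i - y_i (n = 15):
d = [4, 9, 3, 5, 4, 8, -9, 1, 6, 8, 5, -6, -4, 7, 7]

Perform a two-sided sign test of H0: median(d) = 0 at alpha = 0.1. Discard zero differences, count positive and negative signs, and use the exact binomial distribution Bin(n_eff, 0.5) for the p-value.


Step 1: Discard zero differences. Original n = 15; n_eff = number of nonzero differences = 15.
Nonzero differences (with sign): +4, +9, +3, +5, +4, +8, -9, +1, +6, +8, +5, -6, -4, +7, +7
Step 2: Count signs: positive = 12, negative = 3.
Step 3: Under H0: P(positive) = 0.5, so the number of positives S ~ Bin(15, 0.5).
Step 4: Two-sided exact p-value = sum of Bin(15,0.5) probabilities at or below the observed probability = 0.035156.
Step 5: alpha = 0.1. reject H0.

n_eff = 15, pos = 12, neg = 3, p = 0.035156, reject H0.


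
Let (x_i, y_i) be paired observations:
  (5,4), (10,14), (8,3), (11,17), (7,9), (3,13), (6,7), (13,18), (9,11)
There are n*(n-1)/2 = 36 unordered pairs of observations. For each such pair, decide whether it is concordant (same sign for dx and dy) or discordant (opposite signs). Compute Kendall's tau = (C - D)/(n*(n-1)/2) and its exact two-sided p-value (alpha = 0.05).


Step 1: Enumerate the 36 unordered pairs (i,j) with i<j and classify each by sign(x_j-x_i) * sign(y_j-y_i).
  (1,2):dx=+5,dy=+10->C; (1,3):dx=+3,dy=-1->D; (1,4):dx=+6,dy=+13->C; (1,5):dx=+2,dy=+5->C
  (1,6):dx=-2,dy=+9->D; (1,7):dx=+1,dy=+3->C; (1,8):dx=+8,dy=+14->C; (1,9):dx=+4,dy=+7->C
  (2,3):dx=-2,dy=-11->C; (2,4):dx=+1,dy=+3->C; (2,5):dx=-3,dy=-5->C; (2,6):dx=-7,dy=-1->C
  (2,7):dx=-4,dy=-7->C; (2,8):dx=+3,dy=+4->C; (2,9):dx=-1,dy=-3->C; (3,4):dx=+3,dy=+14->C
  (3,5):dx=-1,dy=+6->D; (3,6):dx=-5,dy=+10->D; (3,7):dx=-2,dy=+4->D; (3,8):dx=+5,dy=+15->C
  (3,9):dx=+1,dy=+8->C; (4,5):dx=-4,dy=-8->C; (4,6):dx=-8,dy=-4->C; (4,7):dx=-5,dy=-10->C
  (4,8):dx=+2,dy=+1->C; (4,9):dx=-2,dy=-6->C; (5,6):dx=-4,dy=+4->D; (5,7):dx=-1,dy=-2->C
  (5,8):dx=+6,dy=+9->C; (5,9):dx=+2,dy=+2->C; (6,7):dx=+3,dy=-6->D; (6,8):dx=+10,dy=+5->C
  (6,9):dx=+6,dy=-2->D; (7,8):dx=+7,dy=+11->C; (7,9):dx=+3,dy=+4->C; (8,9):dx=-4,dy=-7->C
Step 2: C = 28, D = 8, total pairs = 36.
Step 3: tau = (C - D)/(n(n-1)/2) = (28 - 8)/36 = 0.555556.
Step 4: Exact two-sided p-value (enumerate n! = 362880 permutations of y under H0): p = 0.044615.
Step 5: alpha = 0.05. reject H0.

tau_b = 0.5556 (C=28, D=8), p = 0.044615, reject H0.


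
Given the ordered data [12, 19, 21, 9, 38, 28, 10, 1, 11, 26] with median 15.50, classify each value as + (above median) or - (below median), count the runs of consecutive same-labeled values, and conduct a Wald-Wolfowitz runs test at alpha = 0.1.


Step 1: Compute median = 15.50; label A = above, B = below.
Labels in order: BAABAABBBA  (n_A = 5, n_B = 5)
Step 2: Count runs R = 6.
Step 3: Under H0 (random ordering), E[R] = 2*n_A*n_B/(n_A+n_B) + 1 = 2*5*5/10 + 1 = 6.0000.
        Var[R] = 2*n_A*n_B*(2*n_A*n_B - n_A - n_B) / ((n_A+n_B)^2 * (n_A+n_B-1)) = 2000/900 = 2.2222.
        SD[R] = 1.4907.
Step 4: R = E[R], so z = 0 with no continuity correction.
Step 5: Two-sided p-value via normal approximation = 2*(1 - Phi(|z|)) = 1.000000.
Step 6: alpha = 0.1. fail to reject H0.

R = 6, z = 0.0000, p = 1.000000, fail to reject H0.


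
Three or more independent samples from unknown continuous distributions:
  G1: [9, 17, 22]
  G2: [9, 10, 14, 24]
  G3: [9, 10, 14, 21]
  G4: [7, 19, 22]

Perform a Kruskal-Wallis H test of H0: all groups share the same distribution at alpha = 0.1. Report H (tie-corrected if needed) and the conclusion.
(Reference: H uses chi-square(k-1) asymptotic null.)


Step 1: Combine all N = 14 observations and assign midranks.
sorted (value, group, rank): (7,G4,1), (9,G1,3), (9,G2,3), (9,G3,3), (10,G2,5.5), (10,G3,5.5), (14,G2,7.5), (14,G3,7.5), (17,G1,9), (19,G4,10), (21,G3,11), (22,G1,12.5), (22,G4,12.5), (24,G2,14)
Step 2: Sum ranks within each group.
R_1 = 24.5 (n_1 = 3)
R_2 = 30 (n_2 = 4)
R_3 = 27 (n_3 = 4)
R_4 = 23.5 (n_4 = 3)
Step 3: H = 12/(N(N+1)) * sum(R_i^2/n_i) - 3(N+1)
     = 12/(14*15) * (24.5^2/3 + 30^2/4 + 27^2/4 + 23.5^2/3) - 3*15
     = 0.057143 * 791.417 - 45
     = 0.223810.
Step 4: Ties present; correction factor C = 1 - 42/(14^3 - 14) = 0.984615. Corrected H = 0.223810 / 0.984615 = 0.227307.
Step 5: Under H0, H ~ chi^2(3); p-value = 0.973065.
Step 6: alpha = 0.1. fail to reject H0.

H = 0.2273, df = 3, p = 0.973065, fail to reject H0.


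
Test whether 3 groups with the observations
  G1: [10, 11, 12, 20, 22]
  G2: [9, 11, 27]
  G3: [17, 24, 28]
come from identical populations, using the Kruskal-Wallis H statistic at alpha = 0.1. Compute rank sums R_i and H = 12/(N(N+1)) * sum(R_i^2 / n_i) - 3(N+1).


Step 1: Combine all N = 11 observations and assign midranks.
sorted (value, group, rank): (9,G2,1), (10,G1,2), (11,G1,3.5), (11,G2,3.5), (12,G1,5), (17,G3,6), (20,G1,7), (22,G1,8), (24,G3,9), (27,G2,10), (28,G3,11)
Step 2: Sum ranks within each group.
R_1 = 25.5 (n_1 = 5)
R_2 = 14.5 (n_2 = 3)
R_3 = 26 (n_3 = 3)
Step 3: H = 12/(N(N+1)) * sum(R_i^2/n_i) - 3(N+1)
     = 12/(11*12) * (25.5^2/5 + 14.5^2/3 + 26^2/3) - 3*12
     = 0.090909 * 425.467 - 36
     = 2.678788.
Step 4: Ties present; correction factor C = 1 - 6/(11^3 - 11) = 0.995455. Corrected H = 2.678788 / 0.995455 = 2.691020.
Step 5: Under H0, H ~ chi^2(2); p-value = 0.260407.
Step 6: alpha = 0.1. fail to reject H0.

H = 2.6910, df = 2, p = 0.260407, fail to reject H0.


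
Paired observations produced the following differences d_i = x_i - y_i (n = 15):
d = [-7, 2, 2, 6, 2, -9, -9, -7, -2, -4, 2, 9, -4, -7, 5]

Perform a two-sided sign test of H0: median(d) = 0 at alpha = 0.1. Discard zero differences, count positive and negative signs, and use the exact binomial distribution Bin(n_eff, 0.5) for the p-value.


Step 1: Discard zero differences. Original n = 15; n_eff = number of nonzero differences = 15.
Nonzero differences (with sign): -7, +2, +2, +6, +2, -9, -9, -7, -2, -4, +2, +9, -4, -7, +5
Step 2: Count signs: positive = 7, negative = 8.
Step 3: Under H0: P(positive) = 0.5, so the number of positives S ~ Bin(15, 0.5).
Step 4: Two-sided exact p-value = sum of Bin(15,0.5) probabilities at or below the observed probability = 1.000000.
Step 5: alpha = 0.1. fail to reject H0.

n_eff = 15, pos = 7, neg = 8, p = 1.000000, fail to reject H0.


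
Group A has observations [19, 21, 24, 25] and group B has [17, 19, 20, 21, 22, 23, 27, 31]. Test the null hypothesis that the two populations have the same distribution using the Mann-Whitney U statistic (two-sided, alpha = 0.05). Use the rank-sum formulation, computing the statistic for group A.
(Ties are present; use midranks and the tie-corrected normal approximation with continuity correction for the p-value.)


Step 1: Combine and sort all 12 observations; assign midranks.
sorted (value, group): (17,Y), (19,X), (19,Y), (20,Y), (21,X), (21,Y), (22,Y), (23,Y), (24,X), (25,X), (27,Y), (31,Y)
ranks: 17->1, 19->2.5, 19->2.5, 20->4, 21->5.5, 21->5.5, 22->7, 23->8, 24->9, 25->10, 27->11, 31->12
Step 2: Rank sum for X: R1 = 2.5 + 5.5 + 9 + 10 = 27.
Step 3: U_X = R1 - n1(n1+1)/2 = 27 - 4*5/2 = 27 - 10 = 17.
       U_Y = n1*n2 - U_X = 32 - 17 = 15.
Step 4: Ties are present, so use the tie-corrected normal approximation (with continuity correction) for the p-value.
Step 5: p-value = 0.932087; compare to alpha = 0.05. fail to reject H0.

U_X = 17, p = 0.932087, fail to reject H0 at alpha = 0.05.


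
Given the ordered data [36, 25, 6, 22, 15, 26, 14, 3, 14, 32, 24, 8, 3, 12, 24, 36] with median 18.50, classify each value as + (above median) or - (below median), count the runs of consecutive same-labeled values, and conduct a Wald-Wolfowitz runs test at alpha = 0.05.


Step 1: Compute median = 18.50; label A = above, B = below.
Labels in order: AABABABBBAABBBAA  (n_A = 8, n_B = 8)
Step 2: Count runs R = 9.
Step 3: Under H0 (random ordering), E[R] = 2*n_A*n_B/(n_A+n_B) + 1 = 2*8*8/16 + 1 = 9.0000.
        Var[R] = 2*n_A*n_B*(2*n_A*n_B - n_A - n_B) / ((n_A+n_B)^2 * (n_A+n_B-1)) = 14336/3840 = 3.7333.
        SD[R] = 1.9322.
Step 4: R = E[R], so z = 0 with no continuity correction.
Step 5: Two-sided p-value via normal approximation = 2*(1 - Phi(|z|)) = 1.000000.
Step 6: alpha = 0.05. fail to reject H0.

R = 9, z = 0.0000, p = 1.000000, fail to reject H0.


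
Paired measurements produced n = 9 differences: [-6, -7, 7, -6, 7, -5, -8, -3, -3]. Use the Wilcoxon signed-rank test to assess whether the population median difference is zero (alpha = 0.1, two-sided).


Step 1: Drop any zero differences (none here) and take |d_i|.
|d| = [6, 7, 7, 6, 7, 5, 8, 3, 3]
Step 2: Midrank |d_i| (ties get averaged ranks).
ranks: |6|->4.5, |7|->7, |7|->7, |6|->4.5, |7|->7, |5|->3, |8|->9, |3|->1.5, |3|->1.5
Step 3: Attach original signs; sum ranks with positive sign and with negative sign.
W+ = 7 + 7 = 14
W- = 4.5 + 7 + 4.5 + 3 + 9 + 1.5 + 1.5 = 31
(Check: W+ + W- = 45 should equal n(n+1)/2 = 45.)
Step 4: Test statistic W = min(W+, W-) = 14.
Step 5: Ties in |d|, so use the tie-corrected normal approximation.
        E[W] = n(n+1)/4 = 9*10/4 = 22.5.
        Tie groups: |d|=3 (t=2), |d|=6 (t=2), |d|=7 (t=3); sum(t^3 - t) = 36.
        Var[W] = n(n+1)(2n+1)/24 - sum(t^3-t)/48 = 1710/24 - 36/48 = 70.5.
        z = (W - E[W]) / sqrt(Var[W]) = (14 - 22.5) / 8.3964 = -1.0123.
        Two-sided p = 2*Phi(z) = 0.311378.
Step 6: alpha = 0.1. fail to reject H0.

W+ = 14, W- = 31, W = min = 14, p = 0.311378, fail to reject H0.


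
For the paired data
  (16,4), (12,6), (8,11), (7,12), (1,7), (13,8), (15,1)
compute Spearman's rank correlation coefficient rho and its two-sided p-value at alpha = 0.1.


Step 1: Rank x and y separately (midranks; no ties here).
rank(x): 16->7, 12->4, 8->3, 7->2, 1->1, 13->5, 15->6
rank(y): 4->2, 6->3, 11->6, 12->7, 7->4, 8->5, 1->1
Step 2: d_i = R_x(i) - R_y(i); compute d_i^2.
  (7-2)^2=25, (4-3)^2=1, (3-6)^2=9, (2-7)^2=25, (1-4)^2=9, (5-5)^2=0, (6-1)^2=25
sum(d^2) = 94.
Step 3: rho = 1 - 6*94 / (7*(7^2 - 1)) = 1 - 564/336 = -0.678571.
Step 4: Under H0, t = rho * sqrt((n-2)/(1-rho^2)) = -2.0657 ~ t(5).
Step 5: Two-sided p-value from the t-distribution with 5 df = 0.093750.
Step 6: alpha = 0.1. reject H0.

rho = -0.6786, p = 0.093750, reject H0 at alpha = 0.1.


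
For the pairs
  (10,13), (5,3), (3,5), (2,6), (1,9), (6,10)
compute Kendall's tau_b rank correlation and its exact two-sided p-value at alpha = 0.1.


Step 1: Enumerate the 15 unordered pairs (i,j) with i<j and classify each by sign(x_j-x_i) * sign(y_j-y_i).
  (1,2):dx=-5,dy=-10->C; (1,3):dx=-7,dy=-8->C; (1,4):dx=-8,dy=-7->C; (1,5):dx=-9,dy=-4->C
  (1,6):dx=-4,dy=-3->C; (2,3):dx=-2,dy=+2->D; (2,4):dx=-3,dy=+3->D; (2,5):dx=-4,dy=+6->D
  (2,6):dx=+1,dy=+7->C; (3,4):dx=-1,dy=+1->D; (3,5):dx=-2,dy=+4->D; (3,6):dx=+3,dy=+5->C
  (4,5):dx=-1,dy=+3->D; (4,6):dx=+4,dy=+4->C; (5,6):dx=+5,dy=+1->C
Step 2: C = 9, D = 6, total pairs = 15.
Step 3: tau = (C - D)/(n(n-1)/2) = (9 - 6)/15 = 0.200000.
Step 4: Exact two-sided p-value (enumerate n! = 720 permutations of y under H0): p = 0.719444.
Step 5: alpha = 0.1. fail to reject H0.

tau_b = 0.2000 (C=9, D=6), p = 0.719444, fail to reject H0.


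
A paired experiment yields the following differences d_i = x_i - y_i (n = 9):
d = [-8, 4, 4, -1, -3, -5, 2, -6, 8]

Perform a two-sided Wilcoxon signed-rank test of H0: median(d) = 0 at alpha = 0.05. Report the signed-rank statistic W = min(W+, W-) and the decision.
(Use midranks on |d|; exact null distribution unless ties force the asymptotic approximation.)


Step 1: Drop any zero differences (none here) and take |d_i|.
|d| = [8, 4, 4, 1, 3, 5, 2, 6, 8]
Step 2: Midrank |d_i| (ties get averaged ranks).
ranks: |8|->8.5, |4|->4.5, |4|->4.5, |1|->1, |3|->3, |5|->6, |2|->2, |6|->7, |8|->8.5
Step 3: Attach original signs; sum ranks with positive sign and with negative sign.
W+ = 4.5 + 4.5 + 2 + 8.5 = 19.5
W- = 8.5 + 1 + 3 + 6 + 7 = 25.5
(Check: W+ + W- = 45 should equal n(n+1)/2 = 45.)
Step 4: Test statistic W = min(W+, W-) = 19.5.
Step 5: Ties in |d|, so use the tie-corrected normal approximation.
        E[W] = n(n+1)/4 = 9*10/4 = 22.5.
        Tie groups: |d|=4 (t=2), |d|=8 (t=2); sum(t^3 - t) = 12.
        Var[W] = n(n+1)(2n+1)/24 - sum(t^3-t)/48 = 1710/24 - 12/48 = 71.
        z = (W - E[W]) / sqrt(Var[W]) = (19.5 - 22.5) / 8.4261 = -0.3560.
        Two-sided p = 2*Phi(z) = 0.721815.
Step 6: alpha = 0.05. fail to reject H0.

W+ = 19.5, W- = 25.5, W = min = 19.5, p = 0.721815, fail to reject H0.


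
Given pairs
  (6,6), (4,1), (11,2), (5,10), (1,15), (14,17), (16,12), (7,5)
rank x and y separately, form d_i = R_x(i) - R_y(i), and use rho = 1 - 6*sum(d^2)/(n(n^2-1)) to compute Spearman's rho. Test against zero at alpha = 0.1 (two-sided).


Step 1: Rank x and y separately (midranks; no ties here).
rank(x): 6->4, 4->2, 11->6, 5->3, 1->1, 14->7, 16->8, 7->5
rank(y): 6->4, 1->1, 2->2, 10->5, 15->7, 17->8, 12->6, 5->3
Step 2: d_i = R_x(i) - R_y(i); compute d_i^2.
  (4-4)^2=0, (2-1)^2=1, (6-2)^2=16, (3-5)^2=4, (1-7)^2=36, (7-8)^2=1, (8-6)^2=4, (5-3)^2=4
sum(d^2) = 66.
Step 3: rho = 1 - 6*66 / (8*(8^2 - 1)) = 1 - 396/504 = 0.214286.
Step 4: Under H0, t = rho * sqrt((n-2)/(1-rho^2)) = 0.5374 ~ t(6).
Step 5: Two-sided p-value from the t-distribution with 6 df = 0.610344.
Step 6: alpha = 0.1. fail to reject H0.

rho = 0.2143, p = 0.610344, fail to reject H0 at alpha = 0.1.


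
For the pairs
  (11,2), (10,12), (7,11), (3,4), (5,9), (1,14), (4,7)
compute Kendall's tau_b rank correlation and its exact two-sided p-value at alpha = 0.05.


Step 1: Enumerate the 21 unordered pairs (i,j) with i<j and classify each by sign(x_j-x_i) * sign(y_j-y_i).
  (1,2):dx=-1,dy=+10->D; (1,3):dx=-4,dy=+9->D; (1,4):dx=-8,dy=+2->D; (1,5):dx=-6,dy=+7->D
  (1,6):dx=-10,dy=+12->D; (1,7):dx=-7,dy=+5->D; (2,3):dx=-3,dy=-1->C; (2,4):dx=-7,dy=-8->C
  (2,5):dx=-5,dy=-3->C; (2,6):dx=-9,dy=+2->D; (2,7):dx=-6,dy=-5->C; (3,4):dx=-4,dy=-7->C
  (3,5):dx=-2,dy=-2->C; (3,6):dx=-6,dy=+3->D; (3,7):dx=-3,dy=-4->C; (4,5):dx=+2,dy=+5->C
  (4,6):dx=-2,dy=+10->D; (4,7):dx=+1,dy=+3->C; (5,6):dx=-4,dy=+5->D; (5,7):dx=-1,dy=-2->C
  (6,7):dx=+3,dy=-7->D
Step 2: C = 10, D = 11, total pairs = 21.
Step 3: tau = (C - D)/(n(n-1)/2) = (10 - 11)/21 = -0.047619.
Step 4: Exact two-sided p-value (enumerate n! = 5040 permutations of y under H0): p = 1.000000.
Step 5: alpha = 0.05. fail to reject H0.

tau_b = -0.0476 (C=10, D=11), p = 1.000000, fail to reject H0.


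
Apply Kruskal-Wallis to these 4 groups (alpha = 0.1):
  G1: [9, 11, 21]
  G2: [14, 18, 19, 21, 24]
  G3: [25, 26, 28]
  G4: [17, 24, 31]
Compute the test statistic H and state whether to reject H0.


Step 1: Combine all N = 14 observations and assign midranks.
sorted (value, group, rank): (9,G1,1), (11,G1,2), (14,G2,3), (17,G4,4), (18,G2,5), (19,G2,6), (21,G1,7.5), (21,G2,7.5), (24,G2,9.5), (24,G4,9.5), (25,G3,11), (26,G3,12), (28,G3,13), (31,G4,14)
Step 2: Sum ranks within each group.
R_1 = 10.5 (n_1 = 3)
R_2 = 31 (n_2 = 5)
R_3 = 36 (n_3 = 3)
R_4 = 27.5 (n_4 = 3)
Step 3: H = 12/(N(N+1)) * sum(R_i^2/n_i) - 3(N+1)
     = 12/(14*15) * (10.5^2/3 + 31^2/5 + 36^2/3 + 27.5^2/3) - 3*15
     = 0.057143 * 913.033 - 45
     = 7.173333.
Step 4: Ties present; correction factor C = 1 - 12/(14^3 - 14) = 0.995604. Corrected H = 7.173333 / 0.995604 = 7.205004.
Step 5: Under H0, H ~ chi^2(3); p-value = 0.065643.
Step 6: alpha = 0.1. reject H0.

H = 7.2050, df = 3, p = 0.065643, reject H0.


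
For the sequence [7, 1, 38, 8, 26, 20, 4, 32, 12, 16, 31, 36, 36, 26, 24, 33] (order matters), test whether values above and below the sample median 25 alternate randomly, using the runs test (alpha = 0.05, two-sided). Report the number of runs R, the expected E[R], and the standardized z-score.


Step 1: Compute median = 25; label A = above, B = below.
Labels in order: BBABABBABBAAAABA  (n_A = 8, n_B = 8)
Step 2: Count runs R = 10.
Step 3: Under H0 (random ordering), E[R] = 2*n_A*n_B/(n_A+n_B) + 1 = 2*8*8/16 + 1 = 9.0000.
        Var[R] = 2*n_A*n_B*(2*n_A*n_B - n_A - n_B) / ((n_A+n_B)^2 * (n_A+n_B-1)) = 14336/3840 = 3.7333.
        SD[R] = 1.9322.
Step 4: Continuity-corrected z = (R - 0.5 - E[R]) / SD[R] = (10 - 0.5 - 9.0000) / 1.9322 = 0.2588.
Step 5: Two-sided p-value via normal approximation = 2*(1 - Phi(|z|)) = 0.795809.
Step 6: alpha = 0.05. fail to reject H0.

R = 10, z = 0.2588, p = 0.795809, fail to reject H0.


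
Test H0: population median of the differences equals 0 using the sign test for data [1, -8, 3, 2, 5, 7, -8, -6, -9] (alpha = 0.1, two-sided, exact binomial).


Step 1: Discard zero differences. Original n = 9; n_eff = number of nonzero differences = 9.
Nonzero differences (with sign): +1, -8, +3, +2, +5, +7, -8, -6, -9
Step 2: Count signs: positive = 5, negative = 4.
Step 3: Under H0: P(positive) = 0.5, so the number of positives S ~ Bin(9, 0.5).
Step 4: Two-sided exact p-value = sum of Bin(9,0.5) probabilities at or below the observed probability = 1.000000.
Step 5: alpha = 0.1. fail to reject H0.

n_eff = 9, pos = 5, neg = 4, p = 1.000000, fail to reject H0.


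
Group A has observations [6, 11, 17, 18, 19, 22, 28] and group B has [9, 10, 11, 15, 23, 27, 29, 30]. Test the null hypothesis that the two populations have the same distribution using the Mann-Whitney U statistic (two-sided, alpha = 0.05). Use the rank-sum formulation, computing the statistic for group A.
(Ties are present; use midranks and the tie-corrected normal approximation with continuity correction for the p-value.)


Step 1: Combine and sort all 15 observations; assign midranks.
sorted (value, group): (6,X), (9,Y), (10,Y), (11,X), (11,Y), (15,Y), (17,X), (18,X), (19,X), (22,X), (23,Y), (27,Y), (28,X), (29,Y), (30,Y)
ranks: 6->1, 9->2, 10->3, 11->4.5, 11->4.5, 15->6, 17->7, 18->8, 19->9, 22->10, 23->11, 27->12, 28->13, 29->14, 30->15
Step 2: Rank sum for X: R1 = 1 + 4.5 + 7 + 8 + 9 + 10 + 13 = 52.5.
Step 3: U_X = R1 - n1(n1+1)/2 = 52.5 - 7*8/2 = 52.5 - 28 = 24.5.
       U_Y = n1*n2 - U_X = 56 - 24.5 = 31.5.
Step 4: Ties are present, so use the tie-corrected normal approximation (with continuity correction) for the p-value.
Step 5: p-value = 0.728221; compare to alpha = 0.05. fail to reject H0.

U_X = 24.5, p = 0.728221, fail to reject H0 at alpha = 0.05.


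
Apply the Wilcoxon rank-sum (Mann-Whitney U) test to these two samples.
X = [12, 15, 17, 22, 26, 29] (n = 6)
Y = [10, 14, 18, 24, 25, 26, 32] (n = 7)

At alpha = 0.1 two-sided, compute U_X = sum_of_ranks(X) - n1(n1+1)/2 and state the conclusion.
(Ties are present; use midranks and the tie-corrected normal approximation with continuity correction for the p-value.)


Step 1: Combine and sort all 13 observations; assign midranks.
sorted (value, group): (10,Y), (12,X), (14,Y), (15,X), (17,X), (18,Y), (22,X), (24,Y), (25,Y), (26,X), (26,Y), (29,X), (32,Y)
ranks: 10->1, 12->2, 14->3, 15->4, 17->5, 18->6, 22->7, 24->8, 25->9, 26->10.5, 26->10.5, 29->12, 32->13
Step 2: Rank sum for X: R1 = 2 + 4 + 5 + 7 + 10.5 + 12 = 40.5.
Step 3: U_X = R1 - n1(n1+1)/2 = 40.5 - 6*7/2 = 40.5 - 21 = 19.5.
       U_Y = n1*n2 - U_X = 42 - 19.5 = 22.5.
Step 4: Ties are present, so use the tie-corrected normal approximation (with continuity correction) for the p-value.
Step 5: p-value = 0.886248; compare to alpha = 0.1. fail to reject H0.

U_X = 19.5, p = 0.886248, fail to reject H0 at alpha = 0.1.


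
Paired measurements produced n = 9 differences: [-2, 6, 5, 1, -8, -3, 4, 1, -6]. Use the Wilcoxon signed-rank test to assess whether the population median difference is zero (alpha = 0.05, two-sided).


Step 1: Drop any zero differences (none here) and take |d_i|.
|d| = [2, 6, 5, 1, 8, 3, 4, 1, 6]
Step 2: Midrank |d_i| (ties get averaged ranks).
ranks: |2|->3, |6|->7.5, |5|->6, |1|->1.5, |8|->9, |3|->4, |4|->5, |1|->1.5, |6|->7.5
Step 3: Attach original signs; sum ranks with positive sign and with negative sign.
W+ = 7.5 + 6 + 1.5 + 5 + 1.5 = 21.5
W- = 3 + 9 + 4 + 7.5 = 23.5
(Check: W+ + W- = 45 should equal n(n+1)/2 = 45.)
Step 4: Test statistic W = min(W+, W-) = 21.5.
Step 5: Ties in |d|, so use the tie-corrected normal approximation.
        E[W] = n(n+1)/4 = 9*10/4 = 22.5.
        Tie groups: |d|=1 (t=2), |d|=6 (t=2); sum(t^3 - t) = 12.
        Var[W] = n(n+1)(2n+1)/24 - sum(t^3-t)/48 = 1710/24 - 12/48 = 71.
        z = (W - E[W]) / sqrt(Var[W]) = (21.5 - 22.5) / 8.4261 = -0.1187.
        Two-sided p = 2*Phi(z) = 0.905530.
Step 6: alpha = 0.05. fail to reject H0.

W+ = 21.5, W- = 23.5, W = min = 21.5, p = 0.905530, fail to reject H0.


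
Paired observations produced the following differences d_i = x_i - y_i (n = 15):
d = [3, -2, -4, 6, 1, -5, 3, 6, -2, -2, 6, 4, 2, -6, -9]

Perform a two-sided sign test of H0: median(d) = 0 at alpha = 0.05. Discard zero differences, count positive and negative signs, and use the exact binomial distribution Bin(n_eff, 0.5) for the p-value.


Step 1: Discard zero differences. Original n = 15; n_eff = number of nonzero differences = 15.
Nonzero differences (with sign): +3, -2, -4, +6, +1, -5, +3, +6, -2, -2, +6, +4, +2, -6, -9
Step 2: Count signs: positive = 8, negative = 7.
Step 3: Under H0: P(positive) = 0.5, so the number of positives S ~ Bin(15, 0.5).
Step 4: Two-sided exact p-value = sum of Bin(15,0.5) probabilities at or below the observed probability = 1.000000.
Step 5: alpha = 0.05. fail to reject H0.

n_eff = 15, pos = 8, neg = 7, p = 1.000000, fail to reject H0.


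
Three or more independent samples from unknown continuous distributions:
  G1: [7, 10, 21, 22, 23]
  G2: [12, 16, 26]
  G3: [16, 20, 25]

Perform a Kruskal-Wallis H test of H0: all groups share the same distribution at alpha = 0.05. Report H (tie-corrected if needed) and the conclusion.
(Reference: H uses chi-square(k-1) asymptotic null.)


Step 1: Combine all N = 11 observations and assign midranks.
sorted (value, group, rank): (7,G1,1), (10,G1,2), (12,G2,3), (16,G2,4.5), (16,G3,4.5), (20,G3,6), (21,G1,7), (22,G1,8), (23,G1,9), (25,G3,10), (26,G2,11)
Step 2: Sum ranks within each group.
R_1 = 27 (n_1 = 5)
R_2 = 18.5 (n_2 = 3)
R_3 = 20.5 (n_3 = 3)
Step 3: H = 12/(N(N+1)) * sum(R_i^2/n_i) - 3(N+1)
     = 12/(11*12) * (27^2/5 + 18.5^2/3 + 20.5^2/3) - 3*12
     = 0.090909 * 399.967 - 36
     = 0.360606.
Step 4: Ties present; correction factor C = 1 - 6/(11^3 - 11) = 0.995455. Corrected H = 0.360606 / 0.995455 = 0.362253.
Step 5: Under H0, H ~ chi^2(2); p-value = 0.834330.
Step 6: alpha = 0.05. fail to reject H0.

H = 0.3623, df = 2, p = 0.834330, fail to reject H0.


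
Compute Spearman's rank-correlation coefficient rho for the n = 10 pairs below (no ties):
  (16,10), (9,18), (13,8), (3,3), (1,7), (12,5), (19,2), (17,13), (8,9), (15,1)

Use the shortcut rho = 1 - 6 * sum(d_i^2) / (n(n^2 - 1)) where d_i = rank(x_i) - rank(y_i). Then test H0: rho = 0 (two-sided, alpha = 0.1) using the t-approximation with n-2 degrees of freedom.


Step 1: Rank x and y separately (midranks; no ties here).
rank(x): 16->8, 9->4, 13->6, 3->2, 1->1, 12->5, 19->10, 17->9, 8->3, 15->7
rank(y): 10->8, 18->10, 8->6, 3->3, 7->5, 5->4, 2->2, 13->9, 9->7, 1->1
Step 2: d_i = R_x(i) - R_y(i); compute d_i^2.
  (8-8)^2=0, (4-10)^2=36, (6-6)^2=0, (2-3)^2=1, (1-5)^2=16, (5-4)^2=1, (10-2)^2=64, (9-9)^2=0, (3-7)^2=16, (7-1)^2=36
sum(d^2) = 170.
Step 3: rho = 1 - 6*170 / (10*(10^2 - 1)) = 1 - 1020/990 = -0.030303.
Step 4: Under H0, t = rho * sqrt((n-2)/(1-rho^2)) = -0.0857 ~ t(8).
Step 5: Two-sided p-value from the t-distribution with 8 df = 0.933773.
Step 6: alpha = 0.1. fail to reject H0.

rho = -0.0303, p = 0.933773, fail to reject H0 at alpha = 0.1.


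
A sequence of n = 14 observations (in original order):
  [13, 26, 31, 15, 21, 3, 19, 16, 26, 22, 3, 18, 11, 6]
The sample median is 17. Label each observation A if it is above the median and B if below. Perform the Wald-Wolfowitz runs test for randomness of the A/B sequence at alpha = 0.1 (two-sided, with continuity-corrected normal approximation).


Step 1: Compute median = 17; label A = above, B = below.
Labels in order: BAABABABAABABB  (n_A = 7, n_B = 7)
Step 2: Count runs R = 11.
Step 3: Under H0 (random ordering), E[R] = 2*n_A*n_B/(n_A+n_B) + 1 = 2*7*7/14 + 1 = 8.0000.
        Var[R] = 2*n_A*n_B*(2*n_A*n_B - n_A - n_B) / ((n_A+n_B)^2 * (n_A+n_B-1)) = 8232/2548 = 3.2308.
        SD[R] = 1.7974.
Step 4: Continuity-corrected z = (R - 0.5 - E[R]) / SD[R] = (11 - 0.5 - 8.0000) / 1.7974 = 1.3909.
Step 5: Two-sided p-value via normal approximation = 2*(1 - Phi(|z|)) = 0.164264.
Step 6: alpha = 0.1. fail to reject H0.

R = 11, z = 1.3909, p = 0.164264, fail to reject H0.


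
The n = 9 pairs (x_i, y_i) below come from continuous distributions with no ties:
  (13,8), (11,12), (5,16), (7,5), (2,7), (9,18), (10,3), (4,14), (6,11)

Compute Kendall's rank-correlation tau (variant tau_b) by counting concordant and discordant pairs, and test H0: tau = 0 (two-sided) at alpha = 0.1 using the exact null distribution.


Step 1: Enumerate the 36 unordered pairs (i,j) with i<j and classify each by sign(x_j-x_i) * sign(y_j-y_i).
  (1,2):dx=-2,dy=+4->D; (1,3):dx=-8,dy=+8->D; (1,4):dx=-6,dy=-3->C; (1,5):dx=-11,dy=-1->C
  (1,6):dx=-4,dy=+10->D; (1,7):dx=-3,dy=-5->C; (1,8):dx=-9,dy=+6->D; (1,9):dx=-7,dy=+3->D
  (2,3):dx=-6,dy=+4->D; (2,4):dx=-4,dy=-7->C; (2,5):dx=-9,dy=-5->C; (2,6):dx=-2,dy=+6->D
  (2,7):dx=-1,dy=-9->C; (2,8):dx=-7,dy=+2->D; (2,9):dx=-5,dy=-1->C; (3,4):dx=+2,dy=-11->D
  (3,5):dx=-3,dy=-9->C; (3,6):dx=+4,dy=+2->C; (3,7):dx=+5,dy=-13->D; (3,8):dx=-1,dy=-2->C
  (3,9):dx=+1,dy=-5->D; (4,5):dx=-5,dy=+2->D; (4,6):dx=+2,dy=+13->C; (4,7):dx=+3,dy=-2->D
  (4,8):dx=-3,dy=+9->D; (4,9):dx=-1,dy=+6->D; (5,6):dx=+7,dy=+11->C; (5,7):dx=+8,dy=-4->D
  (5,8):dx=+2,dy=+7->C; (5,9):dx=+4,dy=+4->C; (6,7):dx=+1,dy=-15->D; (6,8):dx=-5,dy=-4->C
  (6,9):dx=-3,dy=-7->C; (7,8):dx=-6,dy=+11->D; (7,9):dx=-4,dy=+8->D; (8,9):dx=+2,dy=-3->D
Step 2: C = 16, D = 20, total pairs = 36.
Step 3: tau = (C - D)/(n(n-1)/2) = (16 - 20)/36 = -0.111111.
Step 4: Exact two-sided p-value (enumerate n! = 362880 permutations of y under H0): p = 0.761414.
Step 5: alpha = 0.1. fail to reject H0.

tau_b = -0.1111 (C=16, D=20), p = 0.761414, fail to reject H0.


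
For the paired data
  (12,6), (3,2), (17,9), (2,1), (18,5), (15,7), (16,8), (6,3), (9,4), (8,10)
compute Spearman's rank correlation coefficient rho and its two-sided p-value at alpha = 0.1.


Step 1: Rank x and y separately (midranks; no ties here).
rank(x): 12->6, 3->2, 17->9, 2->1, 18->10, 15->7, 16->8, 6->3, 9->5, 8->4
rank(y): 6->6, 2->2, 9->9, 1->1, 5->5, 7->7, 8->8, 3->3, 4->4, 10->10
Step 2: d_i = R_x(i) - R_y(i); compute d_i^2.
  (6-6)^2=0, (2-2)^2=0, (9-9)^2=0, (1-1)^2=0, (10-5)^2=25, (7-7)^2=0, (8-8)^2=0, (3-3)^2=0, (5-4)^2=1, (4-10)^2=36
sum(d^2) = 62.
Step 3: rho = 1 - 6*62 / (10*(10^2 - 1)) = 1 - 372/990 = 0.624242.
Step 4: Under H0, t = rho * sqrt((n-2)/(1-rho^2)) = 2.2601 ~ t(8).
Step 5: Two-sided p-value from the t-distribution with 8 df = 0.053718.
Step 6: alpha = 0.1. reject H0.

rho = 0.6242, p = 0.053718, reject H0 at alpha = 0.1.


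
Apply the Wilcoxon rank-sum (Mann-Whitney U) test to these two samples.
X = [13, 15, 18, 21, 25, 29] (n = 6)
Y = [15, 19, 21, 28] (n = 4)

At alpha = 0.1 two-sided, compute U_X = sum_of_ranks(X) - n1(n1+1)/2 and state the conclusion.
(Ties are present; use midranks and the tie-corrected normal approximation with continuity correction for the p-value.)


Step 1: Combine and sort all 10 observations; assign midranks.
sorted (value, group): (13,X), (15,X), (15,Y), (18,X), (19,Y), (21,X), (21,Y), (25,X), (28,Y), (29,X)
ranks: 13->1, 15->2.5, 15->2.5, 18->4, 19->5, 21->6.5, 21->6.5, 25->8, 28->9, 29->10
Step 2: Rank sum for X: R1 = 1 + 2.5 + 4 + 6.5 + 8 + 10 = 32.
Step 3: U_X = R1 - n1(n1+1)/2 = 32 - 6*7/2 = 32 - 21 = 11.
       U_Y = n1*n2 - U_X = 24 - 11 = 13.
Step 4: Ties are present, so use the tie-corrected normal approximation (with continuity correction) for the p-value.
Step 5: p-value = 0.914589; compare to alpha = 0.1. fail to reject H0.

U_X = 11, p = 0.914589, fail to reject H0 at alpha = 0.1.


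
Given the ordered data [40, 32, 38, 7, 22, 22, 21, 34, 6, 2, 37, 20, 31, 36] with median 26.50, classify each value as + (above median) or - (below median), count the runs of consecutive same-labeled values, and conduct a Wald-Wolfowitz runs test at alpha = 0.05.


Step 1: Compute median = 26.50; label A = above, B = below.
Labels in order: AAABBBBABBABAA  (n_A = 7, n_B = 7)
Step 2: Count runs R = 7.
Step 3: Under H0 (random ordering), E[R] = 2*n_A*n_B/(n_A+n_B) + 1 = 2*7*7/14 + 1 = 8.0000.
        Var[R] = 2*n_A*n_B*(2*n_A*n_B - n_A - n_B) / ((n_A+n_B)^2 * (n_A+n_B-1)) = 8232/2548 = 3.2308.
        SD[R] = 1.7974.
Step 4: Continuity-corrected z = (R + 0.5 - E[R]) / SD[R] = (7 + 0.5 - 8.0000) / 1.7974 = -0.2782.
Step 5: Two-sided p-value via normal approximation = 2*(1 - Phi(|z|)) = 0.780879.
Step 6: alpha = 0.05. fail to reject H0.

R = 7, z = -0.2782, p = 0.780879, fail to reject H0.


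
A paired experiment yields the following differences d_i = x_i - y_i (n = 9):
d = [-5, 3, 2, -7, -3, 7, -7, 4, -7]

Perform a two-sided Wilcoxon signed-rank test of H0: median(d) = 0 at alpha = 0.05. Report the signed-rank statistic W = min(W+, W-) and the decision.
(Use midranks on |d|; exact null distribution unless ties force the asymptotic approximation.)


Step 1: Drop any zero differences (none here) and take |d_i|.
|d| = [5, 3, 2, 7, 3, 7, 7, 4, 7]
Step 2: Midrank |d_i| (ties get averaged ranks).
ranks: |5|->5, |3|->2.5, |2|->1, |7|->7.5, |3|->2.5, |7|->7.5, |7|->7.5, |4|->4, |7|->7.5
Step 3: Attach original signs; sum ranks with positive sign and with negative sign.
W+ = 2.5 + 1 + 7.5 + 4 = 15
W- = 5 + 7.5 + 2.5 + 7.5 + 7.5 = 30
(Check: W+ + W- = 45 should equal n(n+1)/2 = 45.)
Step 4: Test statistic W = min(W+, W-) = 15.
Step 5: Ties in |d|, so use the tie-corrected normal approximation.
        E[W] = n(n+1)/4 = 9*10/4 = 22.5.
        Tie groups: |d|=3 (t=2), |d|=7 (t=4); sum(t^3 - t) = 66.
        Var[W] = n(n+1)(2n+1)/24 - sum(t^3-t)/48 = 1710/24 - 66/48 = 69.875.
        z = (W - E[W]) / sqrt(Var[W]) = (15 - 22.5) / 8.3591 = -0.8972.
        Two-sided p = 2*Phi(z) = 0.369600.
Step 6: alpha = 0.05. fail to reject H0.

W+ = 15, W- = 30, W = min = 15, p = 0.369600, fail to reject H0.


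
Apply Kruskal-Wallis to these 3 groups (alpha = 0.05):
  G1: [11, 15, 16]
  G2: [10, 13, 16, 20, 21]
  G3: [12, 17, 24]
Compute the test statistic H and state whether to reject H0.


Step 1: Combine all N = 11 observations and assign midranks.
sorted (value, group, rank): (10,G2,1), (11,G1,2), (12,G3,3), (13,G2,4), (15,G1,5), (16,G1,6.5), (16,G2,6.5), (17,G3,8), (20,G2,9), (21,G2,10), (24,G3,11)
Step 2: Sum ranks within each group.
R_1 = 13.5 (n_1 = 3)
R_2 = 30.5 (n_2 = 5)
R_3 = 22 (n_3 = 3)
Step 3: H = 12/(N(N+1)) * sum(R_i^2/n_i) - 3(N+1)
     = 12/(11*12) * (13.5^2/3 + 30.5^2/5 + 22^2/3) - 3*12
     = 0.090909 * 408.133 - 36
     = 1.103030.
Step 4: Ties present; correction factor C = 1 - 6/(11^3 - 11) = 0.995455. Corrected H = 1.103030 / 0.995455 = 1.108067.
Step 5: Under H0, H ~ chi^2(2); p-value = 0.574627.
Step 6: alpha = 0.05. fail to reject H0.

H = 1.1081, df = 2, p = 0.574627, fail to reject H0.


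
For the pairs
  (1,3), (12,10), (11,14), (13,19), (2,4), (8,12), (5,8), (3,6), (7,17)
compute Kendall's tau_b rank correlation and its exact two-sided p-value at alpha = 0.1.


Step 1: Enumerate the 36 unordered pairs (i,j) with i<j and classify each by sign(x_j-x_i) * sign(y_j-y_i).
  (1,2):dx=+11,dy=+7->C; (1,3):dx=+10,dy=+11->C; (1,4):dx=+12,dy=+16->C; (1,5):dx=+1,dy=+1->C
  (1,6):dx=+7,dy=+9->C; (1,7):dx=+4,dy=+5->C; (1,8):dx=+2,dy=+3->C; (1,9):dx=+6,dy=+14->C
  (2,3):dx=-1,dy=+4->D; (2,4):dx=+1,dy=+9->C; (2,5):dx=-10,dy=-6->C; (2,6):dx=-4,dy=+2->D
  (2,7):dx=-7,dy=-2->C; (2,8):dx=-9,dy=-4->C; (2,9):dx=-5,dy=+7->D; (3,4):dx=+2,dy=+5->C
  (3,5):dx=-9,dy=-10->C; (3,6):dx=-3,dy=-2->C; (3,7):dx=-6,dy=-6->C; (3,8):dx=-8,dy=-8->C
  (3,9):dx=-4,dy=+3->D; (4,5):dx=-11,dy=-15->C; (4,6):dx=-5,dy=-7->C; (4,7):dx=-8,dy=-11->C
  (4,8):dx=-10,dy=-13->C; (4,9):dx=-6,dy=-2->C; (5,6):dx=+6,dy=+8->C; (5,7):dx=+3,dy=+4->C
  (5,8):dx=+1,dy=+2->C; (5,9):dx=+5,dy=+13->C; (6,7):dx=-3,dy=-4->C; (6,8):dx=-5,dy=-6->C
  (6,9):dx=-1,dy=+5->D; (7,8):dx=-2,dy=-2->C; (7,9):dx=+2,dy=+9->C; (8,9):dx=+4,dy=+11->C
Step 2: C = 31, D = 5, total pairs = 36.
Step 3: tau = (C - D)/(n(n-1)/2) = (31 - 5)/36 = 0.722222.
Step 4: Exact two-sided p-value (enumerate n! = 362880 permutations of y under H0): p = 0.005886.
Step 5: alpha = 0.1. reject H0.

tau_b = 0.7222 (C=31, D=5), p = 0.005886, reject H0.


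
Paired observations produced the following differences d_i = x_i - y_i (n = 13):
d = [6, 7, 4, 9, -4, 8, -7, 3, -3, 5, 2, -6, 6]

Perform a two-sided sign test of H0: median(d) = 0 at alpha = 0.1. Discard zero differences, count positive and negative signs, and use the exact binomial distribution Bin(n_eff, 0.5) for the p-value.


Step 1: Discard zero differences. Original n = 13; n_eff = number of nonzero differences = 13.
Nonzero differences (with sign): +6, +7, +4, +9, -4, +8, -7, +3, -3, +5, +2, -6, +6
Step 2: Count signs: positive = 9, negative = 4.
Step 3: Under H0: P(positive) = 0.5, so the number of positives S ~ Bin(13, 0.5).
Step 4: Two-sided exact p-value = sum of Bin(13,0.5) probabilities at or below the observed probability = 0.266846.
Step 5: alpha = 0.1. fail to reject H0.

n_eff = 13, pos = 9, neg = 4, p = 0.266846, fail to reject H0.


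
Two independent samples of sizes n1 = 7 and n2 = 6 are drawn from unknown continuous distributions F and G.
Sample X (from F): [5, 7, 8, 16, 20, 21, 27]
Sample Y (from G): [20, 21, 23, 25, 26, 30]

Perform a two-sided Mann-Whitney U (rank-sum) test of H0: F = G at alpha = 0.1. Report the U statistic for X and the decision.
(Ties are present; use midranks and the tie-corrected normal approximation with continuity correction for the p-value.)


Step 1: Combine and sort all 13 observations; assign midranks.
sorted (value, group): (5,X), (7,X), (8,X), (16,X), (20,X), (20,Y), (21,X), (21,Y), (23,Y), (25,Y), (26,Y), (27,X), (30,Y)
ranks: 5->1, 7->2, 8->3, 16->4, 20->5.5, 20->5.5, 21->7.5, 21->7.5, 23->9, 25->10, 26->11, 27->12, 30->13
Step 2: Rank sum for X: R1 = 1 + 2 + 3 + 4 + 5.5 + 7.5 + 12 = 35.
Step 3: U_X = R1 - n1(n1+1)/2 = 35 - 7*8/2 = 35 - 28 = 7.
       U_Y = n1*n2 - U_X = 42 - 7 = 35.
Step 4: Ties are present, so use the tie-corrected normal approximation (with continuity correction) for the p-value.
Step 5: p-value = 0.053126; compare to alpha = 0.1. reject H0.

U_X = 7, p = 0.053126, reject H0 at alpha = 0.1.


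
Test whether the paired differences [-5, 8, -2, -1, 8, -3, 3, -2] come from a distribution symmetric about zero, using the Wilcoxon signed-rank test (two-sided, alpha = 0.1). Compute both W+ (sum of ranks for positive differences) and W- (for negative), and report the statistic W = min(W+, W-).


Step 1: Drop any zero differences (none here) and take |d_i|.
|d| = [5, 8, 2, 1, 8, 3, 3, 2]
Step 2: Midrank |d_i| (ties get averaged ranks).
ranks: |5|->6, |8|->7.5, |2|->2.5, |1|->1, |8|->7.5, |3|->4.5, |3|->4.5, |2|->2.5
Step 3: Attach original signs; sum ranks with positive sign and with negative sign.
W+ = 7.5 + 7.5 + 4.5 = 19.5
W- = 6 + 2.5 + 1 + 4.5 + 2.5 = 16.5
(Check: W+ + W- = 36 should equal n(n+1)/2 = 36.)
Step 4: Test statistic W = min(W+, W-) = 16.5.
Step 5: Ties in |d|, so use the tie-corrected normal approximation.
        E[W] = n(n+1)/4 = 8*9/4 = 18.
        Tie groups: |d|=2 (t=2), |d|=3 (t=2), |d|=8 (t=2); sum(t^3 - t) = 18.
        Var[W] = n(n+1)(2n+1)/24 - sum(t^3-t)/48 = 1224/24 - 18/48 = 50.625.
        z = (W - E[W]) / sqrt(Var[W]) = (16.5 - 18) / 7.1151 = -0.2108.
        Two-sided p = 2*Phi(z) = 0.833029.
Step 6: alpha = 0.1. fail to reject H0.

W+ = 19.5, W- = 16.5, W = min = 16.5, p = 0.833029, fail to reject H0.


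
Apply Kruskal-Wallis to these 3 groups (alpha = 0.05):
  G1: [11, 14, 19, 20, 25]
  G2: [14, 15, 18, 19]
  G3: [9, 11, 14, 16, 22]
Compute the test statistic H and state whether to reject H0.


Step 1: Combine all N = 14 observations and assign midranks.
sorted (value, group, rank): (9,G3,1), (11,G1,2.5), (11,G3,2.5), (14,G1,5), (14,G2,5), (14,G3,5), (15,G2,7), (16,G3,8), (18,G2,9), (19,G1,10.5), (19,G2,10.5), (20,G1,12), (22,G3,13), (25,G1,14)
Step 2: Sum ranks within each group.
R_1 = 44 (n_1 = 5)
R_2 = 31.5 (n_2 = 4)
R_3 = 29.5 (n_3 = 5)
Step 3: H = 12/(N(N+1)) * sum(R_i^2/n_i) - 3(N+1)
     = 12/(14*15) * (44^2/5 + 31.5^2/4 + 29.5^2/5) - 3*15
     = 0.057143 * 809.312 - 45
     = 1.246429.
Step 4: Ties present; correction factor C = 1 - 36/(14^3 - 14) = 0.986813. Corrected H = 1.246429 / 0.986813 = 1.263085.
Step 5: Under H0, H ~ chi^2(2); p-value = 0.531771.
Step 6: alpha = 0.05. fail to reject H0.

H = 1.2631, df = 2, p = 0.531771, fail to reject H0.


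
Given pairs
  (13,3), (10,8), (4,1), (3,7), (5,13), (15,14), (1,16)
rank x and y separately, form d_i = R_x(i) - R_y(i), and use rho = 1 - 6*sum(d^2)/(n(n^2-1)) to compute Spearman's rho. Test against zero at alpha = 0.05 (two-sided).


Step 1: Rank x and y separately (midranks; no ties here).
rank(x): 13->6, 10->5, 4->3, 3->2, 5->4, 15->7, 1->1
rank(y): 3->2, 8->4, 1->1, 7->3, 13->5, 14->6, 16->7
Step 2: d_i = R_x(i) - R_y(i); compute d_i^2.
  (6-2)^2=16, (5-4)^2=1, (3-1)^2=4, (2-3)^2=1, (4-5)^2=1, (7-6)^2=1, (1-7)^2=36
sum(d^2) = 60.
Step 3: rho = 1 - 6*60 / (7*(7^2 - 1)) = 1 - 360/336 = -0.071429.
Step 4: Under H0, t = rho * sqrt((n-2)/(1-rho^2)) = -0.1601 ~ t(5).
Step 5: Two-sided p-value from the t-distribution with 5 df = 0.879048.
Step 6: alpha = 0.05. fail to reject H0.

rho = -0.0714, p = 0.879048, fail to reject H0 at alpha = 0.05.
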